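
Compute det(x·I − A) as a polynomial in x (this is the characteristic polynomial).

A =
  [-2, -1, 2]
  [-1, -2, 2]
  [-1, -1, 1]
x^3 + 3*x^2 + 3*x + 1

Expanding det(x·I − A) (e.g. by cofactor expansion or by noting that A is similar to its Jordan form J, which has the same characteristic polynomial as A) gives
  χ_A(x) = x^3 + 3*x^2 + 3*x + 1
which factors as (x + 1)^3. The eigenvalues (with algebraic multiplicities) are λ = -1 with multiplicity 3.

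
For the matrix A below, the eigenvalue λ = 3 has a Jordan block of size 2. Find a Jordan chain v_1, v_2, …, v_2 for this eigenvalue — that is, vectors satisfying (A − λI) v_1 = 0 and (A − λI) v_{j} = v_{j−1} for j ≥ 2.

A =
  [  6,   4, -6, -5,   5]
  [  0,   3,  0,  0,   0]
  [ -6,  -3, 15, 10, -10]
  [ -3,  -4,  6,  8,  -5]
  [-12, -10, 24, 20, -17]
A Jordan chain for λ = 3 of length 2:
v_1 = (3, 0, -6, -3, -12)ᵀ
v_2 = (1, 0, 0, 0, 0)ᵀ

Let N = A − (3)·I. We want v_2 with N^2 v_2 = 0 but N^1 v_2 ≠ 0; then v_{j-1} := N · v_j for j = 2, …, 2.

Pick v_2 = (1, 0, 0, 0, 0)ᵀ.
Then v_1 = N · v_2 = (3, 0, -6, -3, -12)ᵀ.

Sanity check: (A − (3)·I) v_1 = (0, 0, 0, 0, 0)ᵀ = 0. ✓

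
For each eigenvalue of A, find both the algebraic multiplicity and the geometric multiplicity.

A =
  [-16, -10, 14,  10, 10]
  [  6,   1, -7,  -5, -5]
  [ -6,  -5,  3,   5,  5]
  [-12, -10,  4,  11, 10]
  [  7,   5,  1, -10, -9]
λ = -4: alg = 3, geom = 2; λ = 1: alg = 2, geom = 2

Step 1 — factor the characteristic polynomial to read off the algebraic multiplicities:
  χ_A(x) = (x - 1)^2*(x + 4)^3

Step 2 — compute geometric multiplicities via the rank-nullity identity g(λ) = n − rank(A − λI):
  rank(A − (-4)·I) = 3, so dim ker(A − (-4)·I) = n − 3 = 2
  rank(A − (1)·I) = 3, so dim ker(A − (1)·I) = n − 3 = 2

Summary:
  λ = -4: algebraic multiplicity = 3, geometric multiplicity = 2
  λ = 1: algebraic multiplicity = 2, geometric multiplicity = 2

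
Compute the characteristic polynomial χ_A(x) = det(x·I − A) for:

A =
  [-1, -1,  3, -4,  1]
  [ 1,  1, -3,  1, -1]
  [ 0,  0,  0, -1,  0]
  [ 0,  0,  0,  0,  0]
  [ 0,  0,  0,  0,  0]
x^5

Expanding det(x·I − A) (e.g. by cofactor expansion or by noting that A is similar to its Jordan form J, which has the same characteristic polynomial as A) gives
  χ_A(x) = x^5
which factors as x^5. The eigenvalues (with algebraic multiplicities) are λ = 0 with multiplicity 5.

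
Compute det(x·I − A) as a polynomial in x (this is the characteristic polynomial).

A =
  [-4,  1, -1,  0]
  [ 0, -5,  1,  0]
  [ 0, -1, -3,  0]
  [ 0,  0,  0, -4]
x^4 + 16*x^3 + 96*x^2 + 256*x + 256

Expanding det(x·I − A) (e.g. by cofactor expansion or by noting that A is similar to its Jordan form J, which has the same characteristic polynomial as A) gives
  χ_A(x) = x^4 + 16*x^3 + 96*x^2 + 256*x + 256
which factors as (x + 4)^4. The eigenvalues (with algebraic multiplicities) are λ = -4 with multiplicity 4.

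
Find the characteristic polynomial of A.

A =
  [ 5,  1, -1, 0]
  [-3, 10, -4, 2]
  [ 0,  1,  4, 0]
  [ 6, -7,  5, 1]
x^4 - 20*x^3 + 150*x^2 - 500*x + 625

Expanding det(x·I − A) (e.g. by cofactor expansion or by noting that A is similar to its Jordan form J, which has the same characteristic polynomial as A) gives
  χ_A(x) = x^4 - 20*x^3 + 150*x^2 - 500*x + 625
which factors as (x - 5)^4. The eigenvalues (with algebraic multiplicities) are λ = 5 with multiplicity 4.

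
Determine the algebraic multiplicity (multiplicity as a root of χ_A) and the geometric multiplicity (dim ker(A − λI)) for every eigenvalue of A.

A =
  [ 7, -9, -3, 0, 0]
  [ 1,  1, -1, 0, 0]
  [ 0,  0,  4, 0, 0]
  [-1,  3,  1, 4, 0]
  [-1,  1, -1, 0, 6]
λ = 4: alg = 4, geom = 3; λ = 6: alg = 1, geom = 1

Step 1 — factor the characteristic polynomial to read off the algebraic multiplicities:
  χ_A(x) = (x - 6)*(x - 4)^4

Step 2 — compute geometric multiplicities via the rank-nullity identity g(λ) = n − rank(A − λI):
  rank(A − (4)·I) = 2, so dim ker(A − (4)·I) = n − 2 = 3
  rank(A − (6)·I) = 4, so dim ker(A − (6)·I) = n − 4 = 1

Summary:
  λ = 4: algebraic multiplicity = 4, geometric multiplicity = 3
  λ = 6: algebraic multiplicity = 1, geometric multiplicity = 1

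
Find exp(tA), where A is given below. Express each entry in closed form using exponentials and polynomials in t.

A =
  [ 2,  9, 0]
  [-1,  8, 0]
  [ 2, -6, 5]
e^{tA} =
  [-3*t*exp(5*t) + exp(5*t), 9*t*exp(5*t), 0]
  [-t*exp(5*t), 3*t*exp(5*t) + exp(5*t), 0]
  [2*t*exp(5*t), -6*t*exp(5*t), exp(5*t)]

Strategy: write A = P · J · P⁻¹ where J is a Jordan canonical form, so e^{tA} = P · e^{tJ} · P⁻¹, and e^{tJ} can be computed block-by-block.

A has Jordan form
J =
  [5, 1, 0]
  [0, 5, 0]
  [0, 0, 5]
(up to reordering of blocks).

Per-block formulas:
  For a 2×2 Jordan block J_2(5): exp(t · J_2(5)) = e^(5t)·(I + t·N), where N is the 2×2 nilpotent shift.
  For a 1×1 block at λ = 5: exp(t · [5]) = [e^(5t)].

After assembling e^{tJ} and conjugating by P, we get:

e^{tA} =
  [-3*t*exp(5*t) + exp(5*t), 9*t*exp(5*t), 0]
  [-t*exp(5*t), 3*t*exp(5*t) + exp(5*t), 0]
  [2*t*exp(5*t), -6*t*exp(5*t), exp(5*t)]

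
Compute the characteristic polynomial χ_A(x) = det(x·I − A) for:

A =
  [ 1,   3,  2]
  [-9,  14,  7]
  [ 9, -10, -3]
x^3 - 12*x^2 + 48*x - 64

Expanding det(x·I − A) (e.g. by cofactor expansion or by noting that A is similar to its Jordan form J, which has the same characteristic polynomial as A) gives
  χ_A(x) = x^3 - 12*x^2 + 48*x - 64
which factors as (x - 4)^3. The eigenvalues (with algebraic multiplicities) are λ = 4 with multiplicity 3.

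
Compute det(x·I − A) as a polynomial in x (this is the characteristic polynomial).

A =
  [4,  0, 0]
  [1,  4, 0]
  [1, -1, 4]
x^3 - 12*x^2 + 48*x - 64

Expanding det(x·I − A) (e.g. by cofactor expansion or by noting that A is similar to its Jordan form J, which has the same characteristic polynomial as A) gives
  χ_A(x) = x^3 - 12*x^2 + 48*x - 64
which factors as (x - 4)^3. The eigenvalues (with algebraic multiplicities) are λ = 4 with multiplicity 3.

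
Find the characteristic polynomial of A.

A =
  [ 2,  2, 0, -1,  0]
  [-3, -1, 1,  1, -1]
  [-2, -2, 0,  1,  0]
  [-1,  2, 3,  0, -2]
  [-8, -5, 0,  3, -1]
x^5

Expanding det(x·I − A) (e.g. by cofactor expansion or by noting that A is similar to its Jordan form J, which has the same characteristic polynomial as A) gives
  χ_A(x) = x^5
which factors as x^5. The eigenvalues (with algebraic multiplicities) are λ = 0 with multiplicity 5.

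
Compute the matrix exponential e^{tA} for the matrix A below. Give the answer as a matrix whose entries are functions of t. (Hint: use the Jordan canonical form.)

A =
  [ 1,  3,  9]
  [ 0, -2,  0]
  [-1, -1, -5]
e^{tA} =
  [3*t*exp(-2*t) + exp(-2*t), 3*t*exp(-2*t), 9*t*exp(-2*t)]
  [0, exp(-2*t), 0]
  [-t*exp(-2*t), -t*exp(-2*t), -3*t*exp(-2*t) + exp(-2*t)]

Strategy: write A = P · J · P⁻¹ where J is a Jordan canonical form, so e^{tA} = P · e^{tJ} · P⁻¹, and e^{tJ} can be computed block-by-block.

A has Jordan form
J =
  [-2,  1,  0]
  [ 0, -2,  0]
  [ 0,  0, -2]
(up to reordering of blocks).

Per-block formulas:
  For a 1×1 block at λ = -2: exp(t · [-2]) = [e^(-2t)].
  For a 2×2 Jordan block J_2(-2): exp(t · J_2(-2)) = e^(-2t)·(I + t·N), where N is the 2×2 nilpotent shift.

After assembling e^{tJ} and conjugating by P, we get:

e^{tA} =
  [3*t*exp(-2*t) + exp(-2*t), 3*t*exp(-2*t), 9*t*exp(-2*t)]
  [0, exp(-2*t), 0]
  [-t*exp(-2*t), -t*exp(-2*t), -3*t*exp(-2*t) + exp(-2*t)]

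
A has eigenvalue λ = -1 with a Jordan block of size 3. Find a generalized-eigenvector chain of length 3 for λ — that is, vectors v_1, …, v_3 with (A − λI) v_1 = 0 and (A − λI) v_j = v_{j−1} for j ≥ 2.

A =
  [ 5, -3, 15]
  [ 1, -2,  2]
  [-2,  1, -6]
A Jordan chain for λ = -1 of length 3:
v_1 = (3, 1, -1)ᵀ
v_2 = (6, 1, -2)ᵀ
v_3 = (1, 0, 0)ᵀ

Let N = A − (-1)·I. We want v_3 with N^3 v_3 = 0 but N^2 v_3 ≠ 0; then v_{j-1} := N · v_j for j = 3, …, 2.

Pick v_3 = (1, 0, 0)ᵀ.
Then v_2 = N · v_3 = (6, 1, -2)ᵀ.
Then v_1 = N · v_2 = (3, 1, -1)ᵀ.

Sanity check: (A − (-1)·I) v_1 = (0, 0, 0)ᵀ = 0. ✓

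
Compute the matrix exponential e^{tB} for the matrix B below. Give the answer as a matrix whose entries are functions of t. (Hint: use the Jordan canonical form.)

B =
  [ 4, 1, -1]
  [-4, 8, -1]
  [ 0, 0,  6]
e^{tB} =
  [-2*t*exp(6*t) + exp(6*t), t*exp(6*t), t^2*exp(6*t)/2 - t*exp(6*t)]
  [-4*t*exp(6*t), 2*t*exp(6*t) + exp(6*t), t^2*exp(6*t) - t*exp(6*t)]
  [0, 0, exp(6*t)]

Strategy: write B = P · J · P⁻¹ where J is a Jordan canonical form, so e^{tB} = P · e^{tJ} · P⁻¹, and e^{tJ} can be computed block-by-block.

B has Jordan form
J =
  [6, 1, 0]
  [0, 6, 1]
  [0, 0, 6]
(up to reordering of blocks).

Per-block formulas:
  For a 3×3 Jordan block J_3(6): exp(t · J_3(6)) = e^(6t)·(I + t·N + (t^2/2)·N^2), where N is the 3×3 nilpotent shift.

After assembling e^{tJ} and conjugating by P, we get:

e^{tB} =
  [-2*t*exp(6*t) + exp(6*t), t*exp(6*t), t^2*exp(6*t)/2 - t*exp(6*t)]
  [-4*t*exp(6*t), 2*t*exp(6*t) + exp(6*t), t^2*exp(6*t) - t*exp(6*t)]
  [0, 0, exp(6*t)]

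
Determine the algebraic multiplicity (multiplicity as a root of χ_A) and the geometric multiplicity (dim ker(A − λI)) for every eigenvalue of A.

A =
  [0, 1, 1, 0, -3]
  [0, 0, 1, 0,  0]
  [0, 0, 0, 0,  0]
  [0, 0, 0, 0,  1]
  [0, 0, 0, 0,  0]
λ = 0: alg = 5, geom = 2

Step 1 — factor the characteristic polynomial to read off the algebraic multiplicities:
  χ_A(x) = x^5

Step 2 — compute geometric multiplicities via the rank-nullity identity g(λ) = n − rank(A − λI):
  rank(A − (0)·I) = 3, so dim ker(A − (0)·I) = n − 3 = 2

Summary:
  λ = 0: algebraic multiplicity = 5, geometric multiplicity = 2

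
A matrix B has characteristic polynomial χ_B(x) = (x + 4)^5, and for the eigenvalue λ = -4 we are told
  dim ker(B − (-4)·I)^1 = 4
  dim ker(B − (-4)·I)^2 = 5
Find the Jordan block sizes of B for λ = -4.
Block sizes for λ = -4: [2, 1, 1, 1]

From the dimensions of kernels of powers, the number of Jordan blocks of size at least j is d_j − d_{j−1} where d_j = dim ker(N^j) (with d_0 = 0). Computing the differences gives [4, 1].
The number of blocks of size exactly k is (#blocks of size ≥ k) − (#blocks of size ≥ k + 1), so the partition is: 3 block(s) of size 1, 1 block(s) of size 2.
In nonincreasing order the block sizes are [2, 1, 1, 1].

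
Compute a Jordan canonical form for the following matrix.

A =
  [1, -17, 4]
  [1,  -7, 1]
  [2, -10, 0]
J_3(-2)

The characteristic polynomial is
  det(x·I − A) = x^3 + 6*x^2 + 12*x + 8 = (x + 2)^3

Eigenvalues and multiplicities (the geometric multiplicity of λ is n − rank(A − λI), which equals the number of Jordan blocks for λ):
  λ = -2: algebraic multiplicity = 3, geometric multiplicity = 1

Determining the block sizes for each eigenvalue:
  λ = -2: one block (gm = 1), so the single block has size am = 3 → block sizes [3]

Assembling the blocks gives a Jordan form
J =
  [-2,  1,  0]
  [ 0, -2,  1]
  [ 0,  0, -2]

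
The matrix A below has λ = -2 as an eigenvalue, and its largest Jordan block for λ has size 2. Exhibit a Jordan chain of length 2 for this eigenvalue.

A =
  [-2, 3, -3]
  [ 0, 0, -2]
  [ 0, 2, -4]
A Jordan chain for λ = -2 of length 2:
v_1 = (3, 2, 2)ᵀ
v_2 = (0, 1, 0)ᵀ

Let N = A − (-2)·I. We want v_2 with N^2 v_2 = 0 but N^1 v_2 ≠ 0; then v_{j-1} := N · v_j for j = 2, …, 2.

Pick v_2 = (0, 1, 0)ᵀ.
Then v_1 = N · v_2 = (3, 2, 2)ᵀ.

Sanity check: (A − (-2)·I) v_1 = (0, 0, 0)ᵀ = 0. ✓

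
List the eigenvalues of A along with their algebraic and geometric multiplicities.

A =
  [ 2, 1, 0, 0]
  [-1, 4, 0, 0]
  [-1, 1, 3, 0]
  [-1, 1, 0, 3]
λ = 3: alg = 4, geom = 3

Step 1 — factor the characteristic polynomial to read off the algebraic multiplicities:
  χ_A(x) = (x - 3)^4

Step 2 — compute geometric multiplicities via the rank-nullity identity g(λ) = n − rank(A − λI):
  rank(A − (3)·I) = 1, so dim ker(A − (3)·I) = n − 1 = 3

Summary:
  λ = 3: algebraic multiplicity = 4, geometric multiplicity = 3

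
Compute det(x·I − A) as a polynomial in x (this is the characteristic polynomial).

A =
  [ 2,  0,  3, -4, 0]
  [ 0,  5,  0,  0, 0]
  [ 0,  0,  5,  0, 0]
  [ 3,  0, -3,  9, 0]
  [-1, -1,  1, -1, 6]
x^5 - 27*x^4 + 291*x^3 - 1565*x^2 + 4200*x - 4500

Expanding det(x·I − A) (e.g. by cofactor expansion or by noting that A is similar to its Jordan form J, which has the same characteristic polynomial as A) gives
  χ_A(x) = x^5 - 27*x^4 + 291*x^3 - 1565*x^2 + 4200*x - 4500
which factors as (x - 6)^2*(x - 5)^3. The eigenvalues (with algebraic multiplicities) are λ = 5 with multiplicity 3, λ = 6 with multiplicity 2.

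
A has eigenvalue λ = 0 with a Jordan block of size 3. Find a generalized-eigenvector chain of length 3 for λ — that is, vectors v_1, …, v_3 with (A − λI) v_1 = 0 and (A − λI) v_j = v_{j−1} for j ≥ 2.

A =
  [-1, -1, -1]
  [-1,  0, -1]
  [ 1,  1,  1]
A Jordan chain for λ = 0 of length 3:
v_1 = (1, 0, -1)ᵀ
v_2 = (-1, -1, 1)ᵀ
v_3 = (1, 0, 0)ᵀ

Let N = A − (0)·I. We want v_3 with N^3 v_3 = 0 but N^2 v_3 ≠ 0; then v_{j-1} := N · v_j for j = 3, …, 2.

Pick v_3 = (1, 0, 0)ᵀ.
Then v_2 = N · v_3 = (-1, -1, 1)ᵀ.
Then v_1 = N · v_2 = (1, 0, -1)ᵀ.

Sanity check: (A − (0)·I) v_1 = (0, 0, 0)ᵀ = 0. ✓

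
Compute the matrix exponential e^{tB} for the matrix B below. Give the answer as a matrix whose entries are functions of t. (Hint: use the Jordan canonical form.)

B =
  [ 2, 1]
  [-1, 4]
e^{tB} =
  [-t*exp(3*t) + exp(3*t), t*exp(3*t)]
  [-t*exp(3*t), t*exp(3*t) + exp(3*t)]

Strategy: write B = P · J · P⁻¹ where J is a Jordan canonical form, so e^{tB} = P · e^{tJ} · P⁻¹, and e^{tJ} can be computed block-by-block.

B has Jordan form
J =
  [3, 1]
  [0, 3]
(up to reordering of blocks).

Per-block formulas:
  For a 2×2 Jordan block J_2(3): exp(t · J_2(3)) = e^(3t)·(I + t·N), where N is the 2×2 nilpotent shift.

After assembling e^{tJ} and conjugating by P, we get:

e^{tB} =
  [-t*exp(3*t) + exp(3*t), t*exp(3*t)]
  [-t*exp(3*t), t*exp(3*t) + exp(3*t)]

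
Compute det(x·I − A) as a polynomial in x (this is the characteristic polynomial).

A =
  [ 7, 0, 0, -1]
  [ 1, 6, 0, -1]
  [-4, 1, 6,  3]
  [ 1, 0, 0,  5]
x^4 - 24*x^3 + 216*x^2 - 864*x + 1296

Expanding det(x·I − A) (e.g. by cofactor expansion or by noting that A is similar to its Jordan form J, which has the same characteristic polynomial as A) gives
  χ_A(x) = x^4 - 24*x^3 + 216*x^2 - 864*x + 1296
which factors as (x - 6)^4. The eigenvalues (with algebraic multiplicities) are λ = 6 with multiplicity 4.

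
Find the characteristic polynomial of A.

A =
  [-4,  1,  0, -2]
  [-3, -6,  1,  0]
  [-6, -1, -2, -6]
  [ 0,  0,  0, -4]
x^4 + 16*x^3 + 96*x^2 + 256*x + 256

Expanding det(x·I − A) (e.g. by cofactor expansion or by noting that A is similar to its Jordan form J, which has the same characteristic polynomial as A) gives
  χ_A(x) = x^4 + 16*x^3 + 96*x^2 + 256*x + 256
which factors as (x + 4)^4. The eigenvalues (with algebraic multiplicities) are λ = -4 with multiplicity 4.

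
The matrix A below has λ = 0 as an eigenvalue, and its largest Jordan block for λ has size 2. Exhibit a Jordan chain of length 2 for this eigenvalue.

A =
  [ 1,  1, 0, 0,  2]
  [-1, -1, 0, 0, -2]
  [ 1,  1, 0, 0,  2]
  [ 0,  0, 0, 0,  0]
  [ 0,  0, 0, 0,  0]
A Jordan chain for λ = 0 of length 2:
v_1 = (1, -1, 1, 0, 0)ᵀ
v_2 = (1, 0, 0, 0, 0)ᵀ

Let N = A − (0)·I. We want v_2 with N^2 v_2 = 0 but N^1 v_2 ≠ 0; then v_{j-1} := N · v_j for j = 2, …, 2.

Pick v_2 = (1, 0, 0, 0, 0)ᵀ.
Then v_1 = N · v_2 = (1, -1, 1, 0, 0)ᵀ.

Sanity check: (A − (0)·I) v_1 = (0, 0, 0, 0, 0)ᵀ = 0. ✓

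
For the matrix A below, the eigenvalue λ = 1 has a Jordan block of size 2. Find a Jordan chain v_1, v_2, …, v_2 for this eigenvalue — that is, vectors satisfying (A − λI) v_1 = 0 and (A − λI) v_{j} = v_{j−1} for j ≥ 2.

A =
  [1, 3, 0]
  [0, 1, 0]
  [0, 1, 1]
A Jordan chain for λ = 1 of length 2:
v_1 = (3, 0, 1)ᵀ
v_2 = (0, 1, 0)ᵀ

Let N = A − (1)·I. We want v_2 with N^2 v_2 = 0 but N^1 v_2 ≠ 0; then v_{j-1} := N · v_j for j = 2, …, 2.

Pick v_2 = (0, 1, 0)ᵀ.
Then v_1 = N · v_2 = (3, 0, 1)ᵀ.

Sanity check: (A − (1)·I) v_1 = (0, 0, 0)ᵀ = 0. ✓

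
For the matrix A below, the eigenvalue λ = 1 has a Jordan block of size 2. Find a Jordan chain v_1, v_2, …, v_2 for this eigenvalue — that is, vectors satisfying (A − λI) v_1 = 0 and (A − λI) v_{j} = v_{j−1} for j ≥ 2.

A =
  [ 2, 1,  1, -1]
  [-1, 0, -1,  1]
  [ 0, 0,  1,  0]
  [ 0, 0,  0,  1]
A Jordan chain for λ = 1 of length 2:
v_1 = (1, -1, 0, 0)ᵀ
v_2 = (1, 0, 0, 0)ᵀ

Let N = A − (1)·I. We want v_2 with N^2 v_2 = 0 but N^1 v_2 ≠ 0; then v_{j-1} := N · v_j for j = 2, …, 2.

Pick v_2 = (1, 0, 0, 0)ᵀ.
Then v_1 = N · v_2 = (1, -1, 0, 0)ᵀ.

Sanity check: (A − (1)·I) v_1 = (0, 0, 0, 0)ᵀ = 0. ✓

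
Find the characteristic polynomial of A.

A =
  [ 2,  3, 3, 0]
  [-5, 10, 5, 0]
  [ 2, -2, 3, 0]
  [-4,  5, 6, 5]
x^4 - 20*x^3 + 150*x^2 - 500*x + 625

Expanding det(x·I − A) (e.g. by cofactor expansion or by noting that A is similar to its Jordan form J, which has the same characteristic polynomial as A) gives
  χ_A(x) = x^4 - 20*x^3 + 150*x^2 - 500*x + 625
which factors as (x - 5)^4. The eigenvalues (with algebraic multiplicities) are λ = 5 with multiplicity 4.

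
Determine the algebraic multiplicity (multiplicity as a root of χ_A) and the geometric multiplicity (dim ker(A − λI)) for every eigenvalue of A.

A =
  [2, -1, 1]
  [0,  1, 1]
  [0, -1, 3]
λ = 2: alg = 3, geom = 2

Step 1 — factor the characteristic polynomial to read off the algebraic multiplicities:
  χ_A(x) = (x - 2)^3

Step 2 — compute geometric multiplicities via the rank-nullity identity g(λ) = n − rank(A − λI):
  rank(A − (2)·I) = 1, so dim ker(A − (2)·I) = n − 1 = 2

Summary:
  λ = 2: algebraic multiplicity = 3, geometric multiplicity = 2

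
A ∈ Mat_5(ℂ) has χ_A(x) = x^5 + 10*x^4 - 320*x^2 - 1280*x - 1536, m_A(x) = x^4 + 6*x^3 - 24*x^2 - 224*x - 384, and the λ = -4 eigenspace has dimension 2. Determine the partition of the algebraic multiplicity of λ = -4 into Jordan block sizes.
Block sizes for λ = -4: [3, 1]

Step 1 — from the characteristic polynomial, algebraic multiplicity of λ = -4 is 4. From dim ker(A − (-4)·I) = 2, there are exactly 2 Jordan blocks for λ = -4.
Step 2 — from the minimal polynomial, the factor (x + 4)^3 tells us the largest block for λ = -4 has size 3.
Step 3 — with total size 4, 2 blocks, and largest block 3, the block sizes (in nonincreasing order) are [3, 1].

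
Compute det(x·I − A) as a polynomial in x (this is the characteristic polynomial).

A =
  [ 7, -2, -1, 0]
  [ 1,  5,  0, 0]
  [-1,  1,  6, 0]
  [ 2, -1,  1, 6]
x^4 - 24*x^3 + 216*x^2 - 864*x + 1296

Expanding det(x·I − A) (e.g. by cofactor expansion or by noting that A is similar to its Jordan form J, which has the same characteristic polynomial as A) gives
  χ_A(x) = x^4 - 24*x^3 + 216*x^2 - 864*x + 1296
which factors as (x - 6)^4. The eigenvalues (with algebraic multiplicities) are λ = 6 with multiplicity 4.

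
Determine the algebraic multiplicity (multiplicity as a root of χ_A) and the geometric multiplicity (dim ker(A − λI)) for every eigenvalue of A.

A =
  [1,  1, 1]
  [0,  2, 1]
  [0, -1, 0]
λ = 1: alg = 3, geom = 2

Step 1 — factor the characteristic polynomial to read off the algebraic multiplicities:
  χ_A(x) = (x - 1)^3

Step 2 — compute geometric multiplicities via the rank-nullity identity g(λ) = n − rank(A − λI):
  rank(A − (1)·I) = 1, so dim ker(A − (1)·I) = n − 1 = 2

Summary:
  λ = 1: algebraic multiplicity = 3, geometric multiplicity = 2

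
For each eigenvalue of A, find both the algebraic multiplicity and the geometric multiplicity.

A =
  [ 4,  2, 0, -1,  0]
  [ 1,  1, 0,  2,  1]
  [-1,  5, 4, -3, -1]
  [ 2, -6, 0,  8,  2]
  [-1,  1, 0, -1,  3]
λ = 4: alg = 5, geom = 3

Step 1 — factor the characteristic polynomial to read off the algebraic multiplicities:
  χ_A(x) = (x - 4)^5

Step 2 — compute geometric multiplicities via the rank-nullity identity g(λ) = n − rank(A − λI):
  rank(A − (4)·I) = 2, so dim ker(A − (4)·I) = n − 2 = 3

Summary:
  λ = 4: algebraic multiplicity = 5, geometric multiplicity = 3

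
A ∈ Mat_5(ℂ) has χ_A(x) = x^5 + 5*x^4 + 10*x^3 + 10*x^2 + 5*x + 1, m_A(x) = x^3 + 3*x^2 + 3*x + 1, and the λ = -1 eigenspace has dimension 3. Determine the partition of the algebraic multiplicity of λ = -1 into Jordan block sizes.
Block sizes for λ = -1: [3, 1, 1]

Step 1 — from the characteristic polynomial, algebraic multiplicity of λ = -1 is 5. From dim ker(A − (-1)·I) = 3, there are exactly 3 Jordan blocks for λ = -1.
Step 2 — from the minimal polynomial, the factor (x + 1)^3 tells us the largest block for λ = -1 has size 3.
Step 3 — with total size 5, 3 blocks, and largest block 3, the block sizes (in nonincreasing order) are [3, 1, 1].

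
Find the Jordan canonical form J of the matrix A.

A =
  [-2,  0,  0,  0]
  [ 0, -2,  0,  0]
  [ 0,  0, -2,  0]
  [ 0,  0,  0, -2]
J_1(-2) ⊕ J_1(-2) ⊕ J_1(-2) ⊕ J_1(-2)

The characteristic polynomial is
  det(x·I − A) = x^4 + 8*x^3 + 24*x^2 + 32*x + 16 = (x + 2)^4

Eigenvalues and multiplicities (the geometric multiplicity of λ is n − rank(A − λI), which equals the number of Jordan blocks for λ):
  λ = -2: algebraic multiplicity = 4, geometric multiplicity = 4

Determining the block sizes for each eigenvalue:
  λ = -2: gm = am = 4, so every block has size 1 → block sizes [1, 1, 1, 1]

Assembling the blocks gives a Jordan form
J =
  [-2,  0,  0,  0]
  [ 0, -2,  0,  0]
  [ 0,  0, -2,  0]
  [ 0,  0,  0, -2]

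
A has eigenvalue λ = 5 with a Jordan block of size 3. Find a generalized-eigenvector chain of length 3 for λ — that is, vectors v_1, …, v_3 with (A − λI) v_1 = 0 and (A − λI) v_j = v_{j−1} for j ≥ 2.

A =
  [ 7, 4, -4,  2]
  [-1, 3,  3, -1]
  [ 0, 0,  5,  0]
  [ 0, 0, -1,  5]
A Jordan chain for λ = 5 of length 3:
v_1 = (2, -1, 0, 0)ᵀ
v_2 = (-4, 3, 0, -1)ᵀ
v_3 = (0, 0, 1, 0)ᵀ

Let N = A − (5)·I. We want v_3 with N^3 v_3 = 0 but N^2 v_3 ≠ 0; then v_{j-1} := N · v_j for j = 3, …, 2.

Pick v_3 = (0, 0, 1, 0)ᵀ.
Then v_2 = N · v_3 = (-4, 3, 0, -1)ᵀ.
Then v_1 = N · v_2 = (2, -1, 0, 0)ᵀ.

Sanity check: (A − (5)·I) v_1 = (0, 0, 0, 0)ᵀ = 0. ✓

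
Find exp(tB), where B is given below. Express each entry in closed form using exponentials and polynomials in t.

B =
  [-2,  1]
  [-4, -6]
e^{tB} =
  [2*t*exp(-4*t) + exp(-4*t), t*exp(-4*t)]
  [-4*t*exp(-4*t), -2*t*exp(-4*t) + exp(-4*t)]

Strategy: write B = P · J · P⁻¹ where J is a Jordan canonical form, so e^{tB} = P · e^{tJ} · P⁻¹, and e^{tJ} can be computed block-by-block.

B has Jordan form
J =
  [-4,  1]
  [ 0, -4]
(up to reordering of blocks).

Per-block formulas:
  For a 2×2 Jordan block J_2(-4): exp(t · J_2(-4)) = e^(-4t)·(I + t·N), where N is the 2×2 nilpotent shift.

After assembling e^{tJ} and conjugating by P, we get:

e^{tB} =
  [2*t*exp(-4*t) + exp(-4*t), t*exp(-4*t)]
  [-4*t*exp(-4*t), -2*t*exp(-4*t) + exp(-4*t)]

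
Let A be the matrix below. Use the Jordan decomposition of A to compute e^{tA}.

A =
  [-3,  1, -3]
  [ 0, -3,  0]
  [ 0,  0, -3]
e^{tA} =
  [exp(-3*t), t*exp(-3*t), -3*t*exp(-3*t)]
  [0, exp(-3*t), 0]
  [0, 0, exp(-3*t)]

Strategy: write A = P · J · P⁻¹ where J is a Jordan canonical form, so e^{tA} = P · e^{tJ} · P⁻¹, and e^{tJ} can be computed block-by-block.

A has Jordan form
J =
  [-3,  1,  0]
  [ 0, -3,  0]
  [ 0,  0, -3]
(up to reordering of blocks).

Per-block formulas:
  For a 2×2 Jordan block J_2(-3): exp(t · J_2(-3)) = e^(-3t)·(I + t·N), where N is the 2×2 nilpotent shift.
  For a 1×1 block at λ = -3: exp(t · [-3]) = [e^(-3t)].

After assembling e^{tJ} and conjugating by P, we get:

e^{tA} =
  [exp(-3*t), t*exp(-3*t), -3*t*exp(-3*t)]
  [0, exp(-3*t), 0]
  [0, 0, exp(-3*t)]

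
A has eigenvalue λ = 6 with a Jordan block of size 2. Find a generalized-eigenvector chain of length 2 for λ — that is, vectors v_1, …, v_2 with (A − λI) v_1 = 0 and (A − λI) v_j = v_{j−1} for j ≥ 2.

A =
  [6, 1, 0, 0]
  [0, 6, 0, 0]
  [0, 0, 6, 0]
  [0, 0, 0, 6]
A Jordan chain for λ = 6 of length 2:
v_1 = (1, 0, 0, 0)ᵀ
v_2 = (0, 1, 0, 0)ᵀ

Let N = A − (6)·I. We want v_2 with N^2 v_2 = 0 but N^1 v_2 ≠ 0; then v_{j-1} := N · v_j for j = 2, …, 2.

Pick v_2 = (0, 1, 0, 0)ᵀ.
Then v_1 = N · v_2 = (1, 0, 0, 0)ᵀ.

Sanity check: (A − (6)·I) v_1 = (0, 0, 0, 0)ᵀ = 0. ✓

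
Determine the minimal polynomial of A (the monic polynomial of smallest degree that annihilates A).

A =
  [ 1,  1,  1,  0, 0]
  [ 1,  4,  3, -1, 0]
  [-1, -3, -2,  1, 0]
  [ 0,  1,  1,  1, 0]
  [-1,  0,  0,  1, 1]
x^2 - 2*x + 1

The characteristic polynomial is χ_A(x) = (x - 1)^5, so the eigenvalues are known. The minimal polynomial is
  m_A(x) = Π_λ (x − λ)^{k_λ}
where k_λ is the size of the *largest* Jordan block for λ (equivalently, the smallest k with (A − λI)^k v = 0 for every generalised eigenvector v of λ).

  λ = 1: largest Jordan block has size 2, contributing (x − 1)^2

So m_A(x) = (x - 1)^2 = x^2 - 2*x + 1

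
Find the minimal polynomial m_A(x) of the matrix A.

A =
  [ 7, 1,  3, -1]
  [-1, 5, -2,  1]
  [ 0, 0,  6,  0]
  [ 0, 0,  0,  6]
x^3 - 18*x^2 + 108*x - 216

The characteristic polynomial is χ_A(x) = (x - 6)^4, so the eigenvalues are known. The minimal polynomial is
  m_A(x) = Π_λ (x − λ)^{k_λ}
where k_λ is the size of the *largest* Jordan block for λ (equivalently, the smallest k with (A − λI)^k v = 0 for every generalised eigenvector v of λ).

  λ = 6: largest Jordan block has size 3, contributing (x − 6)^3

So m_A(x) = (x - 6)^3 = x^3 - 18*x^2 + 108*x - 216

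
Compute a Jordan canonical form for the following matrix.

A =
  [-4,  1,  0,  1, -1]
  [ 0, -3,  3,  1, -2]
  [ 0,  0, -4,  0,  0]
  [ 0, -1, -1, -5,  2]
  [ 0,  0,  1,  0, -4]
J_3(-4) ⊕ J_2(-4)

The characteristic polynomial is
  det(x·I − A) = x^5 + 20*x^4 + 160*x^3 + 640*x^2 + 1280*x + 1024 = (x + 4)^5

Eigenvalues and multiplicities (the geometric multiplicity of λ is n − rank(A − λI), which equals the number of Jordan blocks for λ):
  λ = -4: algebraic multiplicity = 5, geometric multiplicity = 2

Determining the block sizes for each eigenvalue:
  λ = -4: with am = 5 and gm = 2, the partition is not yet determined (e.g. several partitions of 5 into 2 parts exist). Let N = A − (-4)·I. Computing rank(N^1) = 3, rank(N^2) = 1, rank(N^3) = 0; the number of blocks of size ≥ j is rank(N^{j−1}) − rank(N^j), giving [2, 2, 1]. So we have 1 block(s) of size 3, 1 block(s) of size 2 → block sizes [3, 2]

Assembling the blocks gives a Jordan form
J =
  [-4,  1,  0,  0,  0]
  [ 0, -4,  1,  0,  0]
  [ 0,  0, -4,  0,  0]
  [ 0,  0,  0, -4,  1]
  [ 0,  0,  0,  0, -4]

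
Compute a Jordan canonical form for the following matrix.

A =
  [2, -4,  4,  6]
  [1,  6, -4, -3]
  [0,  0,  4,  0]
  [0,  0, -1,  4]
J_3(4) ⊕ J_1(4)

The characteristic polynomial is
  det(x·I − A) = x^4 - 16*x^3 + 96*x^2 - 256*x + 256 = (x - 4)^4

Eigenvalues and multiplicities (the geometric multiplicity of λ is n − rank(A − λI), which equals the number of Jordan blocks for λ):
  λ = 4: algebraic multiplicity = 4, geometric multiplicity = 2

Determining the block sizes for each eigenvalue:
  λ = 4: with am = 4 and gm = 2, the partition is not yet determined (e.g. several partitions of 4 into 2 parts exist). Let N = A − (4)·I. Computing rank(N^1) = 2, rank(N^2) = 1, rank(N^3) = 0; the number of blocks of size ≥ j is rank(N^{j−1}) − rank(N^j), giving [2, 1, 1]. So we have 1 block(s) of size 3, 1 block(s) of size 1 → block sizes [3, 1]

Assembling the blocks gives a Jordan form
J =
  [4, 1, 0, 0]
  [0, 4, 1, 0]
  [0, 0, 4, 0]
  [0, 0, 0, 4]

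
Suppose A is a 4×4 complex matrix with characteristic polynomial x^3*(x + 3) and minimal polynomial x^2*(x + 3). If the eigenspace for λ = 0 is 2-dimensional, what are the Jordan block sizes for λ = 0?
Block sizes for λ = 0: [2, 1]

Step 1 — from the characteristic polynomial, algebraic multiplicity of λ = 0 is 3. From dim ker(A − (0)·I) = 2, there are exactly 2 Jordan blocks for λ = 0.
Step 2 — from the minimal polynomial, the factor (x − 0)^2 tells us the largest block for λ = 0 has size 2.
Step 3 — with total size 3, 2 blocks, and largest block 2, the block sizes (in nonincreasing order) are [2, 1].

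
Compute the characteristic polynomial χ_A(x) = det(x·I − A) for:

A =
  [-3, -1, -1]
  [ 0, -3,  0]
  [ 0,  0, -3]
x^3 + 9*x^2 + 27*x + 27

Expanding det(x·I − A) (e.g. by cofactor expansion or by noting that A is similar to its Jordan form J, which has the same characteristic polynomial as A) gives
  χ_A(x) = x^3 + 9*x^2 + 27*x + 27
which factors as (x + 3)^3. The eigenvalues (with algebraic multiplicities) are λ = -3 with multiplicity 3.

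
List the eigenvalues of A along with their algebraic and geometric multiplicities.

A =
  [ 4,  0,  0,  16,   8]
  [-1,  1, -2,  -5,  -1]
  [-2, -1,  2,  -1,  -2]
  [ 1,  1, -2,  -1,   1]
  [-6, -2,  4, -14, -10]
λ = -4: alg = 1, geom = 1; λ = 0: alg = 4, geom = 2

Step 1 — factor the characteristic polynomial to read off the algebraic multiplicities:
  χ_A(x) = x^4*(x + 4)

Step 2 — compute geometric multiplicities via the rank-nullity identity g(λ) = n − rank(A − λI):
  rank(A − (-4)·I) = 4, so dim ker(A − (-4)·I) = n − 4 = 1
  rank(A − (0)·I) = 3, so dim ker(A − (0)·I) = n − 3 = 2

Summary:
  λ = -4: algebraic multiplicity = 1, geometric multiplicity = 1
  λ = 0: algebraic multiplicity = 4, geometric multiplicity = 2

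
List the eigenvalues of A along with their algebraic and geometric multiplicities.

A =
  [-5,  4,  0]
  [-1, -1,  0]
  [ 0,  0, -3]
λ = -3: alg = 3, geom = 2

Step 1 — factor the characteristic polynomial to read off the algebraic multiplicities:
  χ_A(x) = (x + 3)^3

Step 2 — compute geometric multiplicities via the rank-nullity identity g(λ) = n − rank(A − λI):
  rank(A − (-3)·I) = 1, so dim ker(A − (-3)·I) = n − 1 = 2

Summary:
  λ = -3: algebraic multiplicity = 3, geometric multiplicity = 2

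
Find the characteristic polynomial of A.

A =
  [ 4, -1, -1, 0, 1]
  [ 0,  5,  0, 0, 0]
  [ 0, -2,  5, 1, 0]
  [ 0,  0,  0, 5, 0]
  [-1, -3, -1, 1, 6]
x^5 - 25*x^4 + 250*x^3 - 1250*x^2 + 3125*x - 3125

Expanding det(x·I − A) (e.g. by cofactor expansion or by noting that A is similar to its Jordan form J, which has the same characteristic polynomial as A) gives
  χ_A(x) = x^5 - 25*x^4 + 250*x^3 - 1250*x^2 + 3125*x - 3125
which factors as (x - 5)^5. The eigenvalues (with algebraic multiplicities) are λ = 5 with multiplicity 5.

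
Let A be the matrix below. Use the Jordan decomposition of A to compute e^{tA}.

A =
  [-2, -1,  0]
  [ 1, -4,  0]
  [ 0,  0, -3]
e^{tA} =
  [t*exp(-3*t) + exp(-3*t), -t*exp(-3*t), 0]
  [t*exp(-3*t), -t*exp(-3*t) + exp(-3*t), 0]
  [0, 0, exp(-3*t)]

Strategy: write A = P · J · P⁻¹ where J is a Jordan canonical form, so e^{tA} = P · e^{tJ} · P⁻¹, and e^{tJ} can be computed block-by-block.

A has Jordan form
J =
  [-3,  1,  0]
  [ 0, -3,  0]
  [ 0,  0, -3]
(up to reordering of blocks).

Per-block formulas:
  For a 2×2 Jordan block J_2(-3): exp(t · J_2(-3)) = e^(-3t)·(I + t·N), where N is the 2×2 nilpotent shift.
  For a 1×1 block at λ = -3: exp(t · [-3]) = [e^(-3t)].

After assembling e^{tJ} and conjugating by P, we get:

e^{tA} =
  [t*exp(-3*t) + exp(-3*t), -t*exp(-3*t), 0]
  [t*exp(-3*t), -t*exp(-3*t) + exp(-3*t), 0]
  [0, 0, exp(-3*t)]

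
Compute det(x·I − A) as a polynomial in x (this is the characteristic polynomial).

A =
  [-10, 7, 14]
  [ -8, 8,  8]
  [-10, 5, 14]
x^3 - 12*x^2 + 48*x - 64

Expanding det(x·I − A) (e.g. by cofactor expansion or by noting that A is similar to its Jordan form J, which has the same characteristic polynomial as A) gives
  χ_A(x) = x^3 - 12*x^2 + 48*x - 64
which factors as (x - 4)^3. The eigenvalues (with algebraic multiplicities) are λ = 4 with multiplicity 3.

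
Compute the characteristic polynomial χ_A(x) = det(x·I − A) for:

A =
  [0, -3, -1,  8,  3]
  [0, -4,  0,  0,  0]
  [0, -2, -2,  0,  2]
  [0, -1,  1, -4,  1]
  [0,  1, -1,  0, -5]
x^5 + 15*x^4 + 84*x^3 + 208*x^2 + 192*x

Expanding det(x·I − A) (e.g. by cofactor expansion or by noting that A is similar to its Jordan form J, which has the same characteristic polynomial as A) gives
  χ_A(x) = x^5 + 15*x^4 + 84*x^3 + 208*x^2 + 192*x
which factors as x*(x + 3)*(x + 4)^3. The eigenvalues (with algebraic multiplicities) are λ = -4 with multiplicity 3, λ = -3 with multiplicity 1, λ = 0 with multiplicity 1.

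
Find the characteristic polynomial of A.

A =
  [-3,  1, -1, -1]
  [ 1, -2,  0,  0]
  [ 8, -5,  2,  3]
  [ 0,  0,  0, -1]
x^4 + 4*x^3 + 6*x^2 + 4*x + 1

Expanding det(x·I − A) (e.g. by cofactor expansion or by noting that A is similar to its Jordan form J, which has the same characteristic polynomial as A) gives
  χ_A(x) = x^4 + 4*x^3 + 6*x^2 + 4*x + 1
which factors as (x + 1)^4. The eigenvalues (with algebraic multiplicities) are λ = -1 with multiplicity 4.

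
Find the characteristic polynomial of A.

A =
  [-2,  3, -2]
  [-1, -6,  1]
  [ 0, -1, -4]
x^3 + 12*x^2 + 48*x + 64

Expanding det(x·I − A) (e.g. by cofactor expansion or by noting that A is similar to its Jordan form J, which has the same characteristic polynomial as A) gives
  χ_A(x) = x^3 + 12*x^2 + 48*x + 64
which factors as (x + 4)^3. The eigenvalues (with algebraic multiplicities) are λ = -4 with multiplicity 3.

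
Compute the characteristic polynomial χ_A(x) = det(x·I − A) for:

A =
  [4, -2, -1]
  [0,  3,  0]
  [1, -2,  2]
x^3 - 9*x^2 + 27*x - 27

Expanding det(x·I − A) (e.g. by cofactor expansion or by noting that A is similar to its Jordan form J, which has the same characteristic polynomial as A) gives
  χ_A(x) = x^3 - 9*x^2 + 27*x - 27
which factors as (x - 3)^3. The eigenvalues (with algebraic multiplicities) are λ = 3 with multiplicity 3.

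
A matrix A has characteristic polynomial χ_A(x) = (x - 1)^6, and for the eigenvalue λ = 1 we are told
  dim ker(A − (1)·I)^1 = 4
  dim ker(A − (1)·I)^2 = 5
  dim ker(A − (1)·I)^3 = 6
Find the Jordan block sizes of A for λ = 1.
Block sizes for λ = 1: [3, 1, 1, 1]

From the dimensions of kernels of powers, the number of Jordan blocks of size at least j is d_j − d_{j−1} where d_j = dim ker(N^j) (with d_0 = 0). Computing the differences gives [4, 1, 1].
The number of blocks of size exactly k is (#blocks of size ≥ k) − (#blocks of size ≥ k + 1), so the partition is: 3 block(s) of size 1, 1 block(s) of size 3.
In nonincreasing order the block sizes are [3, 1, 1, 1].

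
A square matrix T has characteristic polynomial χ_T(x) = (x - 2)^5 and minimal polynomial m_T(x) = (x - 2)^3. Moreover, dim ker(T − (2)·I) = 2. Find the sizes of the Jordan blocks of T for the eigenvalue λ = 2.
Block sizes for λ = 2: [3, 2]

Step 1 — from the characteristic polynomial, algebraic multiplicity of λ = 2 is 5. From dim ker(T − (2)·I) = 2, there are exactly 2 Jordan blocks for λ = 2.
Step 2 — from the minimal polynomial, the factor (x − 2)^3 tells us the largest block for λ = 2 has size 3.
Step 3 — with total size 5, 2 blocks, and largest block 3, the block sizes (in nonincreasing order) are [3, 2].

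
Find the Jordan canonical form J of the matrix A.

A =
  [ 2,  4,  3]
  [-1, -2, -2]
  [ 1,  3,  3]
J_3(1)

The characteristic polynomial is
  det(x·I − A) = x^3 - 3*x^2 + 3*x - 1 = (x - 1)^3

Eigenvalues and multiplicities (the geometric multiplicity of λ is n − rank(A − λI), which equals the number of Jordan blocks for λ):
  λ = 1: algebraic multiplicity = 3, geometric multiplicity = 1

Determining the block sizes for each eigenvalue:
  λ = 1: one block (gm = 1), so the single block has size am = 3 → block sizes [3]

Assembling the blocks gives a Jordan form
J =
  [1, 1, 0]
  [0, 1, 1]
  [0, 0, 1]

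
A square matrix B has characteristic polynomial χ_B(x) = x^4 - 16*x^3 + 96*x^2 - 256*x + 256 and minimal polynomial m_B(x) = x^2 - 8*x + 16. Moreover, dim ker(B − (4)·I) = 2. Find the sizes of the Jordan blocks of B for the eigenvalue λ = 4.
Block sizes for λ = 4: [2, 2]

Step 1 — from the characteristic polynomial, algebraic multiplicity of λ = 4 is 4. From dim ker(B − (4)·I) = 2, there are exactly 2 Jordan blocks for λ = 4.
Step 2 — from the minimal polynomial, the factor (x − 4)^2 tells us the largest block for λ = 4 has size 2.
Step 3 — with total size 4, 2 blocks, and largest block 2, the block sizes (in nonincreasing order) are [2, 2].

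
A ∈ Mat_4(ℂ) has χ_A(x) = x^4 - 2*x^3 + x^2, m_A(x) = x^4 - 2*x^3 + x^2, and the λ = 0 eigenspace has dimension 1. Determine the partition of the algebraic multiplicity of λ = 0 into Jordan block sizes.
Block sizes for λ = 0: [2]

Step 1 — from the characteristic polynomial, algebraic multiplicity of λ = 0 is 2. From dim ker(A − (0)·I) = 1, there are exactly 1 Jordan blocks for λ = 0.
Step 2 — from the minimal polynomial, the factor (x − 0)^2 tells us the largest block for λ = 0 has size 2.
Step 3 — with total size 2, 1 blocks, and largest block 2, the block sizes (in nonincreasing order) are [2].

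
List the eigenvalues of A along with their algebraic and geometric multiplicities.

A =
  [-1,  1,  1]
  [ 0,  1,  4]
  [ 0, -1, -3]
λ = -1: alg = 3, geom = 1

Step 1 — factor the characteristic polynomial to read off the algebraic multiplicities:
  χ_A(x) = (x + 1)^3

Step 2 — compute geometric multiplicities via the rank-nullity identity g(λ) = n − rank(A − λI):
  rank(A − (-1)·I) = 2, so dim ker(A − (-1)·I) = n − 2 = 1

Summary:
  λ = -1: algebraic multiplicity = 3, geometric multiplicity = 1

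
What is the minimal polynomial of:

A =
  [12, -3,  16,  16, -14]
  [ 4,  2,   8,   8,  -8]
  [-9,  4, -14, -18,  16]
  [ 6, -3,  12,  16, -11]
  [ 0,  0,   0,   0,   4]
x^3 - 12*x^2 + 48*x - 64

The characteristic polynomial is χ_A(x) = (x - 4)^5, so the eigenvalues are known. The minimal polynomial is
  m_A(x) = Π_λ (x − λ)^{k_λ}
where k_λ is the size of the *largest* Jordan block for λ (equivalently, the smallest k with (A − λI)^k v = 0 for every generalised eigenvector v of λ).

  λ = 4: largest Jordan block has size 3, contributing (x − 4)^3

So m_A(x) = (x - 4)^3 = x^3 - 12*x^2 + 48*x - 64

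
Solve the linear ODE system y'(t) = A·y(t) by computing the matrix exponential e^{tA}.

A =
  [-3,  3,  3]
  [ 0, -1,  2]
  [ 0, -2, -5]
e^{tA} =
  [exp(-3*t), 3*t*exp(-3*t), 3*t*exp(-3*t)]
  [0, 2*t*exp(-3*t) + exp(-3*t), 2*t*exp(-3*t)]
  [0, -2*t*exp(-3*t), -2*t*exp(-3*t) + exp(-3*t)]

Strategy: write A = P · J · P⁻¹ where J is a Jordan canonical form, so e^{tA} = P · e^{tJ} · P⁻¹, and e^{tJ} can be computed block-by-block.

A has Jordan form
J =
  [-3,  1,  0]
  [ 0, -3,  0]
  [ 0,  0, -3]
(up to reordering of blocks).

Per-block formulas:
  For a 2×2 Jordan block J_2(-3): exp(t · J_2(-3)) = e^(-3t)·(I + t·N), where N is the 2×2 nilpotent shift.
  For a 1×1 block at λ = -3: exp(t · [-3]) = [e^(-3t)].

After assembling e^{tJ} and conjugating by P, we get:

e^{tA} =
  [exp(-3*t), 3*t*exp(-3*t), 3*t*exp(-3*t)]
  [0, 2*t*exp(-3*t) + exp(-3*t), 2*t*exp(-3*t)]
  [0, -2*t*exp(-3*t), -2*t*exp(-3*t) + exp(-3*t)]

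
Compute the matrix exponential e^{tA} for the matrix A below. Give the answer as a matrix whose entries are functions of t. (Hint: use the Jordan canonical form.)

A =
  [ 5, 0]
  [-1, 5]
e^{tA} =
  [exp(5*t), 0]
  [-t*exp(5*t), exp(5*t)]

Strategy: write A = P · J · P⁻¹ where J is a Jordan canonical form, so e^{tA} = P · e^{tJ} · P⁻¹, and e^{tJ} can be computed block-by-block.

A has Jordan form
J =
  [5, 1]
  [0, 5]
(up to reordering of blocks).

Per-block formulas:
  For a 2×2 Jordan block J_2(5): exp(t · J_2(5)) = e^(5t)·(I + t·N), where N is the 2×2 nilpotent shift.

After assembling e^{tJ} and conjugating by P, we get:

e^{tA} =
  [exp(5*t), 0]
  [-t*exp(5*t), exp(5*t)]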